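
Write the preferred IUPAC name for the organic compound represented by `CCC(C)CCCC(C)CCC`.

The longest carbon chain is 10 atoms: the parent is decane.
Choose the numbering such that the substituent locant set {3,7} is lower than {4,8} at the first point of difference.
That gives methyl groups at C-3 and C-7.
Assembling the pieces gives 3,7-dimethyldecane.

3,7-dimethyldecane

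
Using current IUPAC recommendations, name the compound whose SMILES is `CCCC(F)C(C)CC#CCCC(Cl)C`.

The longest chain bearing the multiple bond is 12 carbons long (dodecane).
The chain contains a C≡C triple bond, so the unsaturation ending is -yne.
Choose the numbering such that numbering from this end puts the triple bond at C-5 rather than C-7.
This places the triple bond between C-5 and C-6; a chloro group at C-2; a fluoro group at C-9; a methyl group at C-8.
Substituent prefixes are cited in alphabetical order (multiplying prefixes like di-/tri- are ignored for ordering).
Assembling the pieces gives 2-chloro-9-fluoro-8-methyldodec-5-yne.

2-chloro-9-fluoro-8-methyldodec-5-yne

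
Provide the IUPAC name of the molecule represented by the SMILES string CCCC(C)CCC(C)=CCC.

4,7-dimethyldec-3-ene

Counting along the main chain through the multiple bond gives 10 carbons: the parent is decane.
There is one C=C double bond, indicated by the ending -ene.
The numbering direction is chosen so that numbering from this end puts the double bond at C-3 rather than C-7.
That gives the double bond between C-3 and C-4; methyl groups at C-4 and C-7.
Putting it together: 4,7-dimethyldec-3-ene.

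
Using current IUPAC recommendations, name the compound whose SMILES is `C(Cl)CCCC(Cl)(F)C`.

The longest carbon chain is 6 atoms: the parent is hexane.
The numbering direction is chosen so that the substituent locant set {1,5,5} is lower than {2,2,6} at the first point of difference.
This places chloro groups at C-1 and C-5; a fluoro group at C-5.
Substituent prefixes are cited in alphabetical order (multiplying prefixes like di-/tri- are ignored for ordering).
Putting it together: 1,5-dichloro-5-fluorohexane.

1,5-dichloro-5-fluorohexane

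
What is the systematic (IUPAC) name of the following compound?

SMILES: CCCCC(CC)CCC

The longest continuous carbon chain has 8 atoms, so the parent hydride is octane.
Number the chain so that the substituent locant set {4} is lower than {5} at the first point of difference.
This places an ethyl group at C-4.
The name is 4-ethyloctane.

4-ethyloctane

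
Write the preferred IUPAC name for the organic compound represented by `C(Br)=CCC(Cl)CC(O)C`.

The longest carbon chain that includes the –OH group and the multiple bond has 7 carbons, so the parent hydride is heptane.
The principal characteristic group is an alcohol (–OH), named with the suffix -ol.
There is one C=C double bond, indicated by the ending -ene.
Choose the numbering such that numbering from this end puts the hydroxyl group at C-2 rather than C-6.
That gives the hydroxyl at C-2; the double bond between C-6 and C-7; a bromo group at C-7; a chloro group at C-4.
Prefixes are listed alphabetically: bromo, chloro.
The name is 7-bromo-4-chlorohept-6-en-2-ol.

7-bromo-4-chlorohept-6-en-2-ol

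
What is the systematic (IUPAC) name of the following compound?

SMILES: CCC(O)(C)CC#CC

The longest carbon chain that includes the –OH group and the multiple bond has 7 carbons, so the parent hydride is heptane.
An alcohol (–OH) is the principal characteristic group, giving the suffix -ol.
A C≡C triple bond in the chain gives the infix -yne-.
The numbering direction is chosen so that numbering from this end puts the hydroxyl group at C-3 rather than C-5.
With this numbering: the hydroxyl at C-3; the triple bond between C-5 and C-6; a methyl group at C-3.
Assembling the pieces gives 3-methylhept-5-yn-3-ol.

3-methylhept-5-yn-3-ol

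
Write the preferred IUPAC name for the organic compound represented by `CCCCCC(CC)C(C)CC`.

4-ethyl-3-methylnonane

The longest continuous carbon chain has 9 atoms, so the parent hydride is nonane.
Choose the numbering such that the substituent locant set {3,4} is lower than {6,7} at the first point of difference.
That gives an ethyl group at C-4; a methyl group at C-3.
Prefixes are listed alphabetically: ethyl, methyl.
Putting it together: 4-ethyl-3-methylnonane.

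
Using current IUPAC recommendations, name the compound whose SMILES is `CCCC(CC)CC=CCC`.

The longest carbon chain that includes the multiple bond has 9 carbons, so the parent hydride is nonane.
The chain contains a C=C double bond, so the unsaturation ending is -ene.
The numbering direction is chosen so that numbering from this end puts the double bond at C-3 rather than C-6.
With this numbering: the double bond between C-3 and C-4; an ethyl group at C-6.
The name is 6-ethylnon-3-ene.

6-ethylnon-3-ene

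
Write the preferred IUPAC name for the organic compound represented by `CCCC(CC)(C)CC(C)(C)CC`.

The longest continuous carbon chain has 8 atoms, so the parent hydride is octane.
The numbering direction is chosen so that the substituent locant set {3,3,5,5} is lower than {4,4,6,6} at the first point of difference.
That gives an ethyl group at C-5; methyl groups at C-3 (×2) and C-5.
Prefixes are listed alphabetically: ethyl, methyl.
Assembling the pieces gives 5-ethyl-3,3,5-trimethyloctane.

5-ethyl-3,3,5-trimethyloctane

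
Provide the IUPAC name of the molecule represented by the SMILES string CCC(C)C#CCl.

1-chloro-3-methylpent-1-yne

The longest carbon chain that includes the multiple bond has 5 carbons, so the parent hydride is pentane.
The chain contains a C≡C triple bond, so the unsaturation ending is -yne.
Choose the numbering such that numbering from this end puts the triple bond at C-1 rather than C-4.
With this numbering: the triple bond between C-1 and C-2; a chloro group at C-1; a methyl group at C-3.
Prefixes are listed alphabetically: chloro, methyl.
Putting it together: 1-chloro-3-methylpent-1-yne.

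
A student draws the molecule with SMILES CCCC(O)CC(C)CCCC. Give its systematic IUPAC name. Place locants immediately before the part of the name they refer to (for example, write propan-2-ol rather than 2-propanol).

The longest carbon chain that includes the –OH group has 10 carbons, so the parent hydride is decane.
An alcohol (–OH) is the principal characteristic group, giving the suffix -ol.
Choose the numbering such that numbering from this end puts the hydroxyl group at C-4 rather than C-7.
That gives the hydroxyl at C-4; a methyl group at C-6.
Putting it together: 6-methyldecan-4-ol.

6-methyldecan-4-ol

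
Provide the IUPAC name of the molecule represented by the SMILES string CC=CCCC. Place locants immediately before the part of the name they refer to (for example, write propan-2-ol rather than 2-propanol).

Counting along the main chain through the multiple bond gives 6 carbons: the parent is hexane.
A C=C double bond in the chain gives the infix -ene-.
The numbering direction is chosen so that numbering from this end puts the double bond at C-2 rather than C-4.
That gives the double bond between C-2 and C-3.
The name is hex-2-ene.

hex-2-ene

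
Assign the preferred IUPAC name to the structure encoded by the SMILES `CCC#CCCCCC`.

Counting along the main chain through the multiple bond gives 9 carbons: the parent is nonane.
The chain contains a C≡C triple bond, so the unsaturation ending is -yne.
Choose the numbering such that numbering from this end puts the triple bond at C-3 rather than C-6.
This places the triple bond between C-3 and C-4.
The name is non-3-yne.

non-3-yne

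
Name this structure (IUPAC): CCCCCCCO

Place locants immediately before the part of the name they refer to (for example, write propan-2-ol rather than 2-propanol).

The longest chain bearing the –OH group is 7 carbons long (heptane).
The principal characteristic group is an alcohol (–OH), named with the suffix -ol.
Choose the numbering such that numbering from this end puts the hydroxyl group at C-1 rather than C-7.
This places the hydroxyl at C-1.
The name is heptan-1-ol.

heptan-1-ol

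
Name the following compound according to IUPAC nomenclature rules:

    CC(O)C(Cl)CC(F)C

3-chloro-5-fluorohexan-2-ol

Counting along the main chain through the –OH group gives 6 carbons: the parent is hexane.
The highest-priority functional group is an alcohol (–OH), so the name ends in -ol.
The numbering direction is chosen so that numbering from this end puts the hydroxyl group at C-2 rather than C-5.
This places the hydroxyl at C-2; a chloro group at C-3; a fluoro group at C-5.
The substituents are ordered alphabetically, ignoring any di-/tri- multipliers.
Putting it together: 3-chloro-5-fluorohexan-2-ol.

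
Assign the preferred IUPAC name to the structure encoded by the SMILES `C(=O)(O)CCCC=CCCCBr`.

Counting along the main chain through the –COOH group and the multiple bond gives 9 carbons: the parent is nonane.
The highest-priority functional group is a carboxylic acid (terminal –COOH), so the name ends in -oic acid.
A C=C double bond in the chain gives the infix -ene-.
Choose the numbering such that the carboxylic acid carbon is C-1 by definition.
With this numbering: the double bond between C-5 and C-6; a bromo group at C-9.
Putting it together: 9-bromonon-5-enoic acid.

9-bromonon-5-enoic acid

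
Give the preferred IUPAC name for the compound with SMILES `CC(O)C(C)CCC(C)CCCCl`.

The longest carbon chain that includes the –OH group has 9 carbons, so the parent hydride is nonane.
The principal characteristic group is an alcohol (–OH), named with the suffix -ol.
The numbering direction is chosen so that numbering from this end puts the hydroxyl group at C-2 rather than C-8.
With this numbering: the hydroxyl at C-2; a chloro group at C-9; methyl groups at C-3 and C-6.
Prefixes are listed alphabetically: chloro, methyl.
Assembling the pieces gives 9-chloro-3,6-dimethylnonan-2-ol.

9-chloro-3,6-dimethylnonan-2-ol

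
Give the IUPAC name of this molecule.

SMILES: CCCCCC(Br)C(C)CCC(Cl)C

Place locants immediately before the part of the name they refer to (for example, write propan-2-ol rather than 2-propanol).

6-bromo-2-chloro-5-methylundecane

The longest carbon chain is 11 atoms: the parent is undecane.
The numbering direction is chosen so that the substituent locant set {2,5,6} is lower than {6,7,10} at the first point of difference.
This places a bromo group at C-6; a chloro group at C-2; a methyl group at C-5.
Substituent prefixes are cited in alphabetical order (multiplying prefixes like di-/tri- are ignored for ordering).
Assembling the pieces gives 6-bromo-2-chloro-5-methylundecane.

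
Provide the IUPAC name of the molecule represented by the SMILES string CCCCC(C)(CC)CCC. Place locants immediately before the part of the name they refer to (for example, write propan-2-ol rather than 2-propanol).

4-ethyl-4-methyloctane

The longest carbon chain is 8 atoms: the parent is octane.
Choose the numbering such that the substituent locant set {4,4} is lower than {5,5} at the first point of difference.
With this numbering: an ethyl group at C-4; a methyl group at C-4.
The substituents are ordered alphabetically, ignoring any di-/tri- multipliers.
Assembling the pieces gives 4-ethyl-4-methyloctane.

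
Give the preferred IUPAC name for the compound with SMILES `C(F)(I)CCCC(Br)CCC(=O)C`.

5-bromo-9-fluoro-9-iodononan-2-one

Counting along the main chain through the carbonyl gives 9 carbons: the parent is nonane.
The highest-priority functional group is a ketone (C=O on an internal carbon), so the name ends in -one.
Choose the numbering such that numbering from this end puts the carbonyl group at C-2 rather than C-8.
With this numbering: the carbonyl at C-2; a bromo group at C-5; a fluoro group at C-9; an iodo group at C-9.
Prefixes are listed alphabetically: bromo, fluoro, iodo.
Putting it together: 5-bromo-9-fluoro-9-iodononan-2-one.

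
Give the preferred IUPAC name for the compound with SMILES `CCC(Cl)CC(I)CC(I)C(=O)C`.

Counting along the main chain through the carbonyl gives 9 carbons: the parent is nonane.
A ketone (C=O on an internal carbon) is the principal characteristic group, giving the suffix -one.
Choose the numbering such that numbering from this end puts the carbonyl group at C-2 rather than C-8.
That gives the carbonyl at C-2; a chloro group at C-7; iodo groups at C-3 and C-5.
Substituent prefixes are cited in alphabetical order (multiplying prefixes like di-/tri- are ignored for ordering).
The name is 7-chloro-3,5-diiodononan-2-one.

7-chloro-3,5-diiodononan-2-one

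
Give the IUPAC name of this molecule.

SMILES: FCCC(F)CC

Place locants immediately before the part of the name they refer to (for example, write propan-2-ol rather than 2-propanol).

1,3-difluoropentane

The longest continuous carbon chain has 5 atoms, so the parent hydride is pentane.
Number the chain so that the substituent locant set {1,3} is lower than {3,5} at the first point of difference.
That gives fluoro groups at C-1 and C-3.
Putting it together: 1,3-difluoropentane.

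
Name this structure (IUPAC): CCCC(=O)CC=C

The longest chain bearing the carbonyl and the multiple bond is 7 carbons long (heptane).
A ketone (C=O on an internal carbon) is the principal characteristic group, giving the suffix -one.
There is one C=C double bond, indicated by the ending -ene.
Choose the numbering such that numbering from this end puts the double bond at C-1 rather than C-6.
This places the carbonyl at C-4; the double bond between C-1 and C-2.
Putting it together: hept-1-en-4-one.

hept-1-en-4-one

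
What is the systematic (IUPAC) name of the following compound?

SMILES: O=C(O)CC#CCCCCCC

Counting along the main chain through the –COOH group and the multiple bond gives 10 carbons: the parent is decane.
The principal characteristic group is a carboxylic acid (terminal –COOH), named with the suffix -oic acid.
A C≡C triple bond in the chain gives the infix -yne-.
Choose the numbering such that the carboxylic acid carbon is C-1 by definition.
With this numbering: the triple bond between C-3 and C-4.
The name is dec-3-ynoic acid.

dec-3-ynoic acid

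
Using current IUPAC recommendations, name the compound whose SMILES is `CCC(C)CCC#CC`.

The longest carbon chain that includes the multiple bond has 8 carbons, so the parent hydride is octane.
The chain contains a C≡C triple bond, so the unsaturation ending is -yne.
Choose the numbering such that numbering from this end puts the triple bond at C-2 rather than C-6.
This places the triple bond between C-2 and C-3; a methyl group at C-6.
Putting it together: 6-methyloct-2-yne.

6-methyloct-2-yne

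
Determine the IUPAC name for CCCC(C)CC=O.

The longest chain bearing the –CHO group is 6 carbons long (hexane).
The highest-priority functional group is an aldehyde (terminal –CHO), so the name ends in -al.
The numbering direction is chosen so that the aldehyde carbon is C-1 by definition.
That gives a methyl group at C-3.
Putting it together: 3-methylhexanal.

3-methylhexanal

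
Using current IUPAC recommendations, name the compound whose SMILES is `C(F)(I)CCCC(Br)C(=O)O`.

The longest carbon chain that includes the –COOH group has 6 carbons, so the parent hydride is hexane.
The highest-priority functional group is a carboxylic acid (terminal –COOH), so the name ends in -oic acid.
Number the chain so that the carboxylic acid carbon is C-1 by definition.
With this numbering: a bromo group at C-2; a fluoro group at C-6; an iodo group at C-6.
Prefixes are listed alphabetically: bromo, fluoro, iodo.
Putting it together: 2-bromo-6-fluoro-6-iodohexanoic acid.

2-bromo-6-fluoro-6-iodohexanoic acid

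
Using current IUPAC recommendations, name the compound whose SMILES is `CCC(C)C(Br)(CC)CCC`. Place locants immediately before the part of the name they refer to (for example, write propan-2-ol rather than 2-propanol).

4-bromo-4-ethyl-3-methylheptane

The parent chain contains 7 carbons (heptane).
Choose the numbering such that the substituent locant set {3,4,4} is lower than {4,4,5} at the first point of difference.
This places a bromo group at C-4; an ethyl group at C-4; a methyl group at C-3.
Substituent prefixes are cited in alphabetical order (multiplying prefixes like di-/tri- are ignored for ordering).
The name is 4-bromo-4-ethyl-3-methylheptane.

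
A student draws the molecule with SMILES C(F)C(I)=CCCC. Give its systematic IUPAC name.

The longest chain bearing the multiple bond is 6 carbons long (hexane).
There is one C=C double bond, indicated by the ending -ene.
The numbering direction is chosen so that numbering from this end puts the double bond at C-2 rather than C-4.
That gives the double bond between C-2 and C-3; a fluoro group at C-1; an iodo group at C-2.
Substituent prefixes are cited in alphabetical order (multiplying prefixes like di-/tri- are ignored for ordering).
The name is 1-fluoro-2-iodohex-2-ene.

1-fluoro-2-iodohex-2-ene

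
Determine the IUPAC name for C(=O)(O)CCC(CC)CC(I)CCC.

4-ethyl-6-iodononanoic acid

The longest chain bearing the –COOH group is 9 carbons long (nonane).
The principal characteristic group is a carboxylic acid (terminal –COOH), named with the suffix -oic acid.
Choose the numbering such that the carboxylic acid carbon is C-1 by definition.
With this numbering: an ethyl group at C-4; an iodo group at C-6.
Substituent prefixes are cited in alphabetical order (multiplying prefixes like di-/tri- are ignored for ordering).
Assembling the pieces gives 4-ethyl-6-iodononanoic acid.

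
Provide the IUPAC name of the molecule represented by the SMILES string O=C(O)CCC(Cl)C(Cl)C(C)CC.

The longest chain bearing the –COOH group is 8 carbons long (octane).
The highest-priority functional group is a carboxylic acid (terminal –COOH), so the name ends in -oic acid.
Choose the numbering such that the carboxylic acid carbon is C-1 by definition.
With this numbering: chloro groups at C-4 and C-5; a methyl group at C-6.
Substituent prefixes are cited in alphabetical order (multiplying prefixes like di-/tri- are ignored for ordering).
The name is 4,5-dichloro-6-methyloctanoic acid.

4,5-dichloro-6-methyloctanoic acid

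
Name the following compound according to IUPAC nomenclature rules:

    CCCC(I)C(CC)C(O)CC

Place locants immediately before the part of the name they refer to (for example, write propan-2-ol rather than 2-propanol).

The longest chain bearing the –OH group is 8 carbons long (octane).
The principal characteristic group is an alcohol (–OH), named with the suffix -ol.
Number the chain so that numbering from this end puts the hydroxyl group at C-3 rather than C-6.
This places the hydroxyl at C-3; an ethyl group at C-4; an iodo group at C-5.
Substituent prefixes are cited in alphabetical order (multiplying prefixes like di-/tri- are ignored for ordering).
Putting it together: 4-ethyl-5-iodooctan-3-ol.

4-ethyl-5-iodooctan-3-ol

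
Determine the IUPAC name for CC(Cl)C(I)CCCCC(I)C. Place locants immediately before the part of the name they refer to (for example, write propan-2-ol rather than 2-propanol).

2-chloro-3,8-diiodononane

The parent chain contains 9 carbons (nonane).
Choose the numbering such that the substituent locant set {2,3,8} is lower than {2,7,8} at the first point of difference.
This places a chloro group at C-2; iodo groups at C-3 and C-8.
The substituents are ordered alphabetically, ignoring any di-/tri- multipliers.
Assembling the pieces gives 2-chloro-3,8-diiodononane.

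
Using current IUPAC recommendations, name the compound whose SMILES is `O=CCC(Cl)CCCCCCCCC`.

3-chlorododecanal

The longest chain bearing the –CHO group is 12 carbons long (dodecane).
The highest-priority functional group is an aldehyde (terminal –CHO), so the name ends in -al.
Number the chain so that the aldehyde carbon is C-1 by definition.
This places a chloro group at C-3.
Putting it together: 3-chlorododecanal.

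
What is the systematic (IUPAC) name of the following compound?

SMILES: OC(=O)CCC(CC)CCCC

4-ethyloctanoic acid

The longest chain bearing the –COOH group is 8 carbons long (octane).
The principal characteristic group is a carboxylic acid (terminal –COOH), named with the suffix -oic acid.
Number the chain so that the carboxylic acid carbon is C-1 by definition.
This places an ethyl group at C-4.
The name is 4-ethyloctanoic acid.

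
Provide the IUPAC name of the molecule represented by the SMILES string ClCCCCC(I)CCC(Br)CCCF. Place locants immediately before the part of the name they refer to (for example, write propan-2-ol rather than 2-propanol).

4-bromo-11-chloro-1-fluoro-7-iodoundecane

The longest carbon chain is 11 atoms: the parent is undecane.
The numbering direction is chosen so that the substituent locant set {1,4,7,11} is lower than {1,5,8,11} at the first point of difference.
That gives a bromo group at C-4; a chloro group at C-11; a fluoro group at C-1; an iodo group at C-7.
Substituent prefixes are cited in alphabetical order (multiplying prefixes like di-/tri- are ignored for ordering).
Putting it together: 4-bromo-11-chloro-1-fluoro-7-iodoundecane.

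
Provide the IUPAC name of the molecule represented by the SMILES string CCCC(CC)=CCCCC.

Counting along the main chain through the multiple bond gives 9 carbons: the parent is nonane.
A C=C double bond in the chain gives the infix -ene-.
Number the chain so that numbering from this end puts the double bond at C-4 rather than C-5.
That gives the double bond between C-4 and C-5; an ethyl group at C-4.
The name is 4-ethylnon-4-ene.

4-ethylnon-4-ene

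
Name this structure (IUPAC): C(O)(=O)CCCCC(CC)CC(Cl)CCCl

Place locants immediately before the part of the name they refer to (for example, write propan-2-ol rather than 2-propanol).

8,10-dichloro-6-ethyldecanoic acid

The longest chain bearing the –COOH group is 10 carbons long (decane).
The principal characteristic group is a carboxylic acid (terminal –COOH), named with the suffix -oic acid.
Number the chain so that the carboxylic acid carbon is C-1 by definition.
This places chloro groups at C-8 and C-10; an ethyl group at C-6.
The substituents are ordered alphabetically, ignoring any di-/tri- multipliers.
Putting it together: 8,10-dichloro-6-ethyldecanoic acid.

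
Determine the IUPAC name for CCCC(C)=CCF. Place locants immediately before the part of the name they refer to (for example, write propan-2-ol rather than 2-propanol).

Counting along the main chain through the multiple bond gives 6 carbons: the parent is hexane.
A C=C double bond in the chain gives the infix -ene-.
The numbering direction is chosen so that numbering from this end puts the double bond at C-2 rather than C-4.
That gives the double bond between C-2 and C-3; a fluoro group at C-1; a methyl group at C-3.
Substituent prefixes are cited in alphabetical order (multiplying prefixes like di-/tri- are ignored for ordering).
Putting it together: 1-fluoro-3-methylhex-2-ene.

1-fluoro-3-methylhex-2-ene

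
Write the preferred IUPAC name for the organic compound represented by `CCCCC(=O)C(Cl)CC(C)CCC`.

The longest chain bearing the carbonyl is 11 carbons long (undecane).
A ketone (C=O on an internal carbon) is the principal characteristic group, giving the suffix -one.
The numbering direction is chosen so that numbering from this end puts the carbonyl group at C-5 rather than C-7.
With this numbering: the carbonyl at C-5; a chloro group at C-6; a methyl group at C-8.
Substituent prefixes are cited in alphabetical order (multiplying prefixes like di-/tri- are ignored for ordering).
The name is 6-chloro-8-methylundecan-5-one.

6-chloro-8-methylundecan-5-one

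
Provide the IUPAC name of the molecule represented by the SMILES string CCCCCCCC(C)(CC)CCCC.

5-ethyl-5-methyldodecane

The parent chain contains 12 carbons (dodecane).
Number the chain so that the substituent locant set {5,5} is lower than {8,8} at the first point of difference.
That gives an ethyl group at C-5; a methyl group at C-5.
Substituent prefixes are cited in alphabetical order (multiplying prefixes like di-/tri- are ignored for ordering).
Putting it together: 5-ethyl-5-methyldodecane.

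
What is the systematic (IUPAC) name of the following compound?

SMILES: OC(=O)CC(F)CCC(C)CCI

3-fluoro-8-iodo-6-methyloctanoic acid

The longest carbon chain that includes the –COOH group has 8 carbons, so the parent hydride is octane.
The principal characteristic group is a carboxylic acid (terminal –COOH), named with the suffix -oic acid.
Choose the numbering such that the carboxylic acid carbon is C-1 by definition.
That gives a fluoro group at C-3; an iodo group at C-8; a methyl group at C-6.
Prefixes are listed alphabetically: fluoro, iodo, methyl.
Putting it together: 3-fluoro-8-iodo-6-methyloctanoic acid.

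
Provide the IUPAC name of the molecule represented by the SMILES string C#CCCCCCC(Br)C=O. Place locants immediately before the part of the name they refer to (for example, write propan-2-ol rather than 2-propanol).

2-bromonon-8-ynal

The longest carbon chain that includes the –CHO group and the multiple bond has 9 carbons, so the parent hydride is nonane.
The highest-priority functional group is an aldehyde (terminal –CHO), so the name ends in -al.
A C≡C triple bond in the chain gives the infix -yne-.
The numbering direction is chosen so that the aldehyde carbon is C-1 by definition.
That gives the triple bond between C-8 and C-9; a bromo group at C-2.
Putting it together: 2-bromonon-8-ynal.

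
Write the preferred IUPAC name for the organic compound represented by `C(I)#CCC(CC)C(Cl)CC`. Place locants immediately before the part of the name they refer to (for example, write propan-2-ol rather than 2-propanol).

5-chloro-4-ethyl-1-iodohept-1-yne

Counting along the main chain through the multiple bond gives 7 carbons: the parent is heptane.
There is one C≡C triple bond, indicated by the ending -yne.
Number the chain so that numbering from this end puts the triple bond at C-1 rather than C-6.
This places the triple bond between C-1 and C-2; a chloro group at C-5; an ethyl group at C-4; an iodo group at C-1.
The substituents are ordered alphabetically, ignoring any di-/tri- multipliers.
Assembling the pieces gives 5-chloro-4-ethyl-1-iodohept-1-yne.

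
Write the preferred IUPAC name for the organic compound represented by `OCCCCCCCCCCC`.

The longest carbon chain that includes the –OH group has 11 carbons, so the parent hydride is undecane.
The principal characteristic group is an alcohol (–OH), named with the suffix -ol.
Number the chain so that numbering from this end puts the hydroxyl group at C-1 rather than C-11.
That gives the hydroxyl at C-1.
Putting it together: undecan-1-ol.

undecan-1-ol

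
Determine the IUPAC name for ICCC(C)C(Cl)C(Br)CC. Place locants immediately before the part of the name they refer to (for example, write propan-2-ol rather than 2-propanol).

5-bromo-4-chloro-1-iodo-3-methylheptane

The longest continuous carbon chain has 7 atoms, so the parent hydride is heptane.
Number the chain so that the substituent locant set {1,3,4,5} is lower than {3,4,5,7} at the first point of difference.
This places a bromo group at C-5; a chloro group at C-4; an iodo group at C-1; a methyl group at C-3.
Prefixes are listed alphabetically: bromo, chloro, iodo, methyl.
Assembling the pieces gives 5-bromo-4-chloro-1-iodo-3-methylheptane.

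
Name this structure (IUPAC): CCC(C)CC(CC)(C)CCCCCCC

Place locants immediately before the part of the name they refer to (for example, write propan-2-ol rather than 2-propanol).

The parent chain contains 12 carbons (dodecane).
The numbering direction is chosen so that the substituent locant set {3,5,5} is lower than {8,8,10} at the first point of difference.
That gives an ethyl group at C-5; methyl groups at C-3 and C-5.
Substituent prefixes are cited in alphabetical order (multiplying prefixes like di-/tri- are ignored for ordering).
Putting it together: 5-ethyl-3,5-dimethyldodecane.

5-ethyl-3,5-dimethyldodecane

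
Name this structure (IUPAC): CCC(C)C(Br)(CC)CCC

4-bromo-4-ethyl-3-methylheptane

The longest continuous carbon chain has 7 atoms, so the parent hydride is heptane.
Choose the numbering such that the substituent locant set {3,4,4} is lower than {4,4,5} at the first point of difference.
That gives a bromo group at C-4; an ethyl group at C-4; a methyl group at C-3.
Substituent prefixes are cited in alphabetical order (multiplying prefixes like di-/tri- are ignored for ordering).
Assembling the pieces gives 4-bromo-4-ethyl-3-methylheptane.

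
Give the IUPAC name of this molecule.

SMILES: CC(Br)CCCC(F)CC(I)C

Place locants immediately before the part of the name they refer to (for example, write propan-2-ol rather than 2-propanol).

8-bromo-4-fluoro-2-iodononane

The longest continuous carbon chain has 9 atoms, so the parent hydride is nonane.
Choose the numbering such that the substituent locant set {2,4,8} is lower than {2,6,8} at the first point of difference.
That gives a bromo group at C-8; a fluoro group at C-4; an iodo group at C-2.
Prefixes are listed alphabetically: bromo, fluoro, iodo.
Putting it together: 8-bromo-4-fluoro-2-iodononane.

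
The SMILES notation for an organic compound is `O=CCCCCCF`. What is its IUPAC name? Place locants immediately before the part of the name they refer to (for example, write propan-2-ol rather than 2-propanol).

6-fluorohexanal

Counting along the main chain through the –CHO group gives 6 carbons: the parent is hexane.
The principal characteristic group is an aldehyde (terminal –CHO), named with the suffix -al.
Choose the numbering such that the aldehyde carbon is C-1 by definition.
This places a fluoro group at C-6.
The name is 6-fluorohexanal.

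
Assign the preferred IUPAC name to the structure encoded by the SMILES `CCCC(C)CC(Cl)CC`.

3-chloro-5-methyloctane

The longest continuous carbon chain has 8 atoms, so the parent hydride is octane.
The numbering direction is chosen so that the substituent locant set {3,5} is lower than {4,6} at the first point of difference.
With this numbering: a chloro group at C-3; a methyl group at C-5.
Substituent prefixes are cited in alphabetical order (multiplying prefixes like di-/tri- are ignored for ordering).
The name is 3-chloro-5-methyloctane.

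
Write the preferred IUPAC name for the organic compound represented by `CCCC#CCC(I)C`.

2-iodooct-4-yne

Counting along the main chain through the multiple bond gives 8 carbons: the parent is octane.
The chain contains a C≡C triple bond, so the unsaturation ending is -yne.
The numbering direction is chosen so that the substituent locant set {2} is lower than {7} at the first point of difference.
That gives the triple bond between C-4 and C-5; an iodo group at C-2.
Putting it together: 2-iodooct-4-yne.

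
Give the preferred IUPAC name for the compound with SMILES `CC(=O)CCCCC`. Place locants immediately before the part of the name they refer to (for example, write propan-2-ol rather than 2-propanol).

heptan-2-one

Counting along the main chain through the carbonyl gives 7 carbons: the parent is heptane.
A ketone (C=O on an internal carbon) is the principal characteristic group, giving the suffix -one.
Number the chain so that numbering from this end puts the carbonyl group at C-2 rather than C-6.
This places the carbonyl at C-2.
The name is heptan-2-one.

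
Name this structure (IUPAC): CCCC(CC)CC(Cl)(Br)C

The longest continuous carbon chain has 7 atoms, so the parent hydride is heptane.
The numbering direction is chosen so that the substituent locant set {2,2,4} is lower than {4,6,6} at the first point of difference.
With this numbering: a bromo group at C-2; a chloro group at C-2; an ethyl group at C-4.
Substituent prefixes are cited in alphabetical order (multiplying prefixes like di-/tri- are ignored for ordering).
The name is 2-bromo-2-chloro-4-ethylheptane.

2-bromo-2-chloro-4-ethylheptane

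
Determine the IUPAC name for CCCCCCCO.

Counting along the main chain through the –OH group gives 7 carbons: the parent is heptane.
The principal characteristic group is an alcohol (–OH), named with the suffix -ol.
Choose the numbering such that numbering from this end puts the hydroxyl group at C-1 rather than C-7.
This places the hydroxyl at C-1.
Putting it together: heptan-1-ol.

heptan-1-ol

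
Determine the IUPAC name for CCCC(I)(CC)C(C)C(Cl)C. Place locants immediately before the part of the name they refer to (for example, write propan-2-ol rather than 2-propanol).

The longest carbon chain is 7 atoms: the parent is heptane.
Number the chain so that the substituent locant set {2,3,4,4} is lower than {4,4,5,6} at the first point of difference.
With this numbering: a chloro group at C-2; an ethyl group at C-4; an iodo group at C-4; a methyl group at C-3.
The substituents are ordered alphabetically, ignoring any di-/tri- multipliers.
The name is 2-chloro-4-ethyl-4-iodo-3-methylheptane.

2-chloro-4-ethyl-4-iodo-3-methylheptane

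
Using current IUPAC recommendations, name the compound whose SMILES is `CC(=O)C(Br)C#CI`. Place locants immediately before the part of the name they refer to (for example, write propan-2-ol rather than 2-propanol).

The longest carbon chain that includes the carbonyl and the multiple bond has 5 carbons, so the parent hydride is pentane.
The principal characteristic group is a ketone (C=O on an internal carbon), named with the suffix -one.
There is one C≡C triple bond, indicated by the ending -yne.
Choose the numbering such that numbering from this end puts the carbonyl group at C-2 rather than C-4.
With this numbering: the carbonyl at C-2; the triple bond between C-4 and C-5; a bromo group at C-3; an iodo group at C-5.
Substituent prefixes are cited in alphabetical order (multiplying prefixes like di-/tri- are ignored for ordering).
Putting it together: 3-bromo-5-iodopent-4-yn-2-one.

3-bromo-5-iodopent-4-yn-2-one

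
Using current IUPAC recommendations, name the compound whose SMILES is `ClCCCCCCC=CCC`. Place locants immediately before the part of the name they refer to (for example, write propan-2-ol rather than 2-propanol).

The longest carbon chain that includes the multiple bond has 10 carbons, so the parent hydride is decane.
The chain contains a C=C double bond, so the unsaturation ending is -ene.
Choose the numbering such that numbering from this end puts the double bond at C-3 rather than C-7.
This places the double bond between C-3 and C-4; a chloro group at C-10.
The name is 10-chlorodec-3-ene.

10-chlorodec-3-ene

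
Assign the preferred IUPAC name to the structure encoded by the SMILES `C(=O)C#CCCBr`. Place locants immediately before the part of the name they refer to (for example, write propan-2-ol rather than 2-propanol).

Counting along the main chain through the –CHO group and the multiple bond gives 5 carbons: the parent is pentane.
An aldehyde (terminal –CHO) is the principal characteristic group, giving the suffix -al.
There is one C≡C triple bond, indicated by the ending -yne.
The numbering direction is chosen so that the aldehyde carbon is C-1 by definition.
This places the triple bond between C-2 and C-3; a bromo group at C-5.
Assembling the pieces gives 5-bromopent-2-ynal.

5-bromopent-2-ynal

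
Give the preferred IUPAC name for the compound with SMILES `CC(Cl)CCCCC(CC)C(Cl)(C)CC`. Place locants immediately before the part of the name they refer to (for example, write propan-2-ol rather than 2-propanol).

2,8-dichloro-7-ethyl-8-methyldecane

The parent chain contains 10 carbons (decane).
Choose the numbering such that the substituent locant set {2,7,8,8} is lower than {3,3,4,9} at the first point of difference.
That gives chloro groups at C-2 and C-8; an ethyl group at C-7; a methyl group at C-8.
The substituents are ordered alphabetically, ignoring any di-/tri- multipliers.
Assembling the pieces gives 2,8-dichloro-7-ethyl-8-methyldecane.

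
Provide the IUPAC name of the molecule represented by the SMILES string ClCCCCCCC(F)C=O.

8-chloro-2-fluorooctanal

The longest chain bearing the –CHO group is 8 carbons long (octane).
An aldehyde (terminal –CHO) is the principal characteristic group, giving the suffix -al.
The numbering direction is chosen so that the aldehyde carbon is C-1 by definition.
With this numbering: a chloro group at C-8; a fluoro group at C-2.
The substituents are ordered alphabetically, ignoring any di-/tri- multipliers.
Assembling the pieces gives 8-chloro-2-fluorooctanal.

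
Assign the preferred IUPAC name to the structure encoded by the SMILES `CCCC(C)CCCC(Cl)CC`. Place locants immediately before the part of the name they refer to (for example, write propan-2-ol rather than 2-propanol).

The longest carbon chain is 10 atoms: the parent is decane.
The numbering direction is chosen so that the substituent locant set {3,7} is lower than {4,8} at the first point of difference.
This places a chloro group at C-3; a methyl group at C-7.
Prefixes are listed alphabetically: chloro, methyl.
The name is 3-chloro-7-methyldecane.

3-chloro-7-methyldecane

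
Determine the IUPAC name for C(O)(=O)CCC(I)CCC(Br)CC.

7-bromo-4-iodononanoic acid

The longest chain bearing the –COOH group is 9 carbons long (nonane).
The highest-priority functional group is a carboxylic acid (terminal –COOH), so the name ends in -oic acid.
The numbering direction is chosen so that the carboxylic acid carbon is C-1 by definition.
That gives a bromo group at C-7; an iodo group at C-4.
The substituents are ordered alphabetically, ignoring any di-/tri- multipliers.
Putting it together: 7-bromo-4-iodononanoic acid.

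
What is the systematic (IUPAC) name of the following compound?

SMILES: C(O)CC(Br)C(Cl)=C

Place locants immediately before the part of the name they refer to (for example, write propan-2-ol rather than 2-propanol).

3-bromo-4-chloropent-4-en-1-ol

The longest chain bearing the –OH group and the multiple bond is 5 carbons long (pentane).
An alcohol (–OH) is the principal characteristic group, giving the suffix -ol.
There is one C=C double bond, indicated by the ending -ene.
The numbering direction is chosen so that numbering from this end puts the hydroxyl group at C-1 rather than C-5.
With this numbering: the hydroxyl at C-1; the double bond between C-4 and C-5; a bromo group at C-3; a chloro group at C-4.
The substituents are ordered alphabetically, ignoring any di-/tri- multipliers.
Assembling the pieces gives 3-bromo-4-chloropent-4-en-1-ol.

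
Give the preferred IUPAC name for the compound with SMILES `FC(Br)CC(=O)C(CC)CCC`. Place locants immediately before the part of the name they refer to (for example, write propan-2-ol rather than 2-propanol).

1-bromo-4-ethyl-1-fluoroheptan-3-one

The longest carbon chain that includes the carbonyl has 7 carbons, so the parent hydride is heptane.
The highest-priority functional group is a ketone (C=O on an internal carbon), so the name ends in -one.
Choose the numbering such that numbering from this end puts the carbonyl group at C-3 rather than C-5.
That gives the carbonyl at C-3; a bromo group at C-1; an ethyl group at C-4; a fluoro group at C-1.
The substituents are ordered alphabetically, ignoring any di-/tri- multipliers.
Assembling the pieces gives 1-bromo-4-ethyl-1-fluoroheptan-3-one.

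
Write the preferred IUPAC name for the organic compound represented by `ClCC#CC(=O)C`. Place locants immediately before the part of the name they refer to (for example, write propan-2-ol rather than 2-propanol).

The longest carbon chain that includes the carbonyl and the multiple bond has 5 carbons, so the parent hydride is pentane.
A ketone (C=O on an internal carbon) is the principal characteristic group, giving the suffix -one.
There is one C≡C triple bond, indicated by the ending -yne.
Number the chain so that numbering from this end puts the carbonyl group at C-2 rather than C-4.
This places the carbonyl at C-2; the triple bond between C-3 and C-4; a chloro group at C-5.
The name is 5-chloropent-3-yn-2-one.

5-chloropent-3-yn-2-one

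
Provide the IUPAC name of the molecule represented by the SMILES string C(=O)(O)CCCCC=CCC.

non-6-enoic acid

The longest chain bearing the –COOH group and the multiple bond is 9 carbons long (nonane).
The principal characteristic group is a carboxylic acid (terminal –COOH), named with the suffix -oic acid.
There is one C=C double bond, indicated by the ending -ene.
The numbering direction is chosen so that the carboxylic acid carbon is C-1 by definition.
With this numbering: the double bond between C-6 and C-7.
The name is non-6-enoic acid.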